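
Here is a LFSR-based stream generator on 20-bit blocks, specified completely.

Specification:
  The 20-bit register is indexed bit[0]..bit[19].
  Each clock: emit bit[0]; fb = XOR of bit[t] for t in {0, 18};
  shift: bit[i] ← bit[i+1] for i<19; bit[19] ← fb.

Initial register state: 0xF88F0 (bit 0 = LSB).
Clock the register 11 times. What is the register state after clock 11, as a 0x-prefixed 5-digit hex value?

0xF9FF1

reg_0 = 0xF88F0
clock 1: out=0, reg = 0xFC478
clock 2: out=0, reg = 0xFE23C
clock 3: out=0, reg = 0xFF11E
clock 4: out=0, reg = 0xFF88F
clock 5: out=1, reg = 0x7FC47
clock 6: out=1, reg = 0x3FE23
clock 7: out=1, reg = 0x9FF11
clock 8: out=1, reg = 0xCFF88
clock 9: out=0, reg = 0xE7FC4
clock 10: out=0, reg = 0xF3FE2
clock 11: out=0, reg = 0xF9FF1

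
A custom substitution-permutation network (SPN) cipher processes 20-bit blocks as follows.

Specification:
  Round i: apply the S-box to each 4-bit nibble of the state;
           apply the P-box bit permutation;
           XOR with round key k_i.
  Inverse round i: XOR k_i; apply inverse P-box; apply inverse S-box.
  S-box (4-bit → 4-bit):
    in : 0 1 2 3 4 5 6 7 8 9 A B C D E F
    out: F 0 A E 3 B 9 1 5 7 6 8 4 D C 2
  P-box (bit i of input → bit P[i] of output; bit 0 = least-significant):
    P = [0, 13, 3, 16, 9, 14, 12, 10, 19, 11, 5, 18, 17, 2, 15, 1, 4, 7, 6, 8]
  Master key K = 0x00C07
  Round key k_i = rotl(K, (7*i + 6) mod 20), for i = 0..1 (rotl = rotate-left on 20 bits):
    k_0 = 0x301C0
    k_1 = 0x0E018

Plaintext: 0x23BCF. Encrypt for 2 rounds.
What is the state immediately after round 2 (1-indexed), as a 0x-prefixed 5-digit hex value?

s_0 = plaintext = 0x23BCF
s_1 = Round(s_0, k_0) = 0x7B046
s_2 = Round(s_1, k_1) = 0xDAA2B

0xDAA2B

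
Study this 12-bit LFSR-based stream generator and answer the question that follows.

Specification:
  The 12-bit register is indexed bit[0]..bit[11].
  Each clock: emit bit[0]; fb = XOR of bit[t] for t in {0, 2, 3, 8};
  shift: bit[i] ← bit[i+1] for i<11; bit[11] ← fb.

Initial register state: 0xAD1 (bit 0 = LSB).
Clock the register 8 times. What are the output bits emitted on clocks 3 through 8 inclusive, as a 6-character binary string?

reg_0 = 0xAD1
clock 1: out=1, reg = 0xD68
clock 2: out=0, reg = 0x6B4
clock 3: out=0, reg = 0xB5A
clock 4: out=0, reg = 0x5AD
clock 5: out=1, reg = 0x2D6
clock 6: out=0, reg = 0x96B
clock 7: out=1, reg = 0xCB5
clock 8: out=1, reg = 0x65A

001011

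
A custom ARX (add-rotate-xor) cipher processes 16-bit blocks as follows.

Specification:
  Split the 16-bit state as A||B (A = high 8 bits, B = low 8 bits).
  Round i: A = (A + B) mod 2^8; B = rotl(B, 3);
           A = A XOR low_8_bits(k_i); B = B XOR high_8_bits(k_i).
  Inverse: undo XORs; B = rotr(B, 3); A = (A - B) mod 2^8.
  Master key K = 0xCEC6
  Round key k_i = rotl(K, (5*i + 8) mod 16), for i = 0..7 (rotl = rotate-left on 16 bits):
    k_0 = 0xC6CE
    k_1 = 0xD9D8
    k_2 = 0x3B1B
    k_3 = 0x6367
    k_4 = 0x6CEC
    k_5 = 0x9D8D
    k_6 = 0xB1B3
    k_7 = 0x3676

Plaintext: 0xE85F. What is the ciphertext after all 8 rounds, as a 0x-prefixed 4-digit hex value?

0xBC4F

s_0 = plaintext = 0xE85F
s_1 = Round(s_0, k_0) = 0x893C
s_2 = Round(s_1, k_1) = 0x1D38
s_3 = Round(s_2, k_2) = 0x4EFA
s_4 = Round(s_3, k_3) = 0x2FB4
s_5 = Round(s_4, k_4) = 0x0FC9
s_6 = Round(s_5, k_5) = 0x55D3
s_7 = Round(s_6, k_6) = 0x9B2F
s_8 = Round(s_7, k_7) = 0xBC4F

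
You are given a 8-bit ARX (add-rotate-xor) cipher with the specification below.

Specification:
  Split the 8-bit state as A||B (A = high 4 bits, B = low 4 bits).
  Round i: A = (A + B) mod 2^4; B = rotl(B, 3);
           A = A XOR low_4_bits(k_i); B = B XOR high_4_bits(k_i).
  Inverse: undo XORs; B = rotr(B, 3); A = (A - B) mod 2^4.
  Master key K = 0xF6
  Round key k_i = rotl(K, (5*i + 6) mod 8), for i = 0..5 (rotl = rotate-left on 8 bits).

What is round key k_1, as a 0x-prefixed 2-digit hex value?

0xB7

K = 0xF6
k_0 = rotl(K, (5*0+6) mod 8) = rotl(K, 6) = 0xBD
k_1 = rotl(K, (5*1+6) mod 8) = rotl(K, 3) = 0xB7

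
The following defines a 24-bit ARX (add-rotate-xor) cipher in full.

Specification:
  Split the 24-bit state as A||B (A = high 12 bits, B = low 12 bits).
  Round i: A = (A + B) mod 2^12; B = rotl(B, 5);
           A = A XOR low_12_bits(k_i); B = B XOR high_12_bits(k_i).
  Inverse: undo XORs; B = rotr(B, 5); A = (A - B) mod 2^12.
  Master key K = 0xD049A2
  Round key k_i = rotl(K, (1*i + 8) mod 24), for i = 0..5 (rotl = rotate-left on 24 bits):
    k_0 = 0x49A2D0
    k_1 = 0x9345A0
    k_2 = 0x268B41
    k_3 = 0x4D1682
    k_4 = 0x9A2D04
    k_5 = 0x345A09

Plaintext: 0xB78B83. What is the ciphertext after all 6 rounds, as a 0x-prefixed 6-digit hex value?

s_0 = plaintext = 0xB78B83
s_1 = Round(s_0, k_0) = 0x42B4ED
s_2 = Round(s_1, k_1) = 0xCB849D
s_3 = Round(s_2, k_2) = 0xA141C1
s_4 = Round(s_3, k_3) = 0xD57CF2
s_5 = Round(s_4, k_4) = 0x74D7FB
s_6 = Round(s_5, k_5) = 0x541C2A

0x541C2A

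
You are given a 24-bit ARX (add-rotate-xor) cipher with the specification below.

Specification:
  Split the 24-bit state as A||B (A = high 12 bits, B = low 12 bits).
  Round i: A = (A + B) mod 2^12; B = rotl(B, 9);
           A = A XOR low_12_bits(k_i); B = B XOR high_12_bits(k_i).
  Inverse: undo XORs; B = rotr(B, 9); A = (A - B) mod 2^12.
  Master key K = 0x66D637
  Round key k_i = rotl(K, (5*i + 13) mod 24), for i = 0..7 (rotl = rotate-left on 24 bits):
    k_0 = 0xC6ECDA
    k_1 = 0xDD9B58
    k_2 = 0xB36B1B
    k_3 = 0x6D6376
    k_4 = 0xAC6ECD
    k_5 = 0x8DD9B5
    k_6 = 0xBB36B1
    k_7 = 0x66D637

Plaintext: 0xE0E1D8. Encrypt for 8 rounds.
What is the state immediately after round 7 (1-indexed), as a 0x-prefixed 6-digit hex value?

0x432A4C

s_0 = plaintext = 0xE0E1D8
s_1 = Round(s_0, k_0) = 0x33CC55
s_2 = Round(s_1, k_1) = 0x4C9653
s_3 = Round(s_2, k_2) = 0x007DFC
s_4 = Round(s_3, k_3) = 0xD75F69
s_5 = Round(s_4, k_4) = 0x21392B
s_6 = Round(s_5, k_5) = 0x28BFF8
s_7 = Round(s_6, k_6) = 0x432A4C
s_8 = Round(s_7, k_7) = 0x849F24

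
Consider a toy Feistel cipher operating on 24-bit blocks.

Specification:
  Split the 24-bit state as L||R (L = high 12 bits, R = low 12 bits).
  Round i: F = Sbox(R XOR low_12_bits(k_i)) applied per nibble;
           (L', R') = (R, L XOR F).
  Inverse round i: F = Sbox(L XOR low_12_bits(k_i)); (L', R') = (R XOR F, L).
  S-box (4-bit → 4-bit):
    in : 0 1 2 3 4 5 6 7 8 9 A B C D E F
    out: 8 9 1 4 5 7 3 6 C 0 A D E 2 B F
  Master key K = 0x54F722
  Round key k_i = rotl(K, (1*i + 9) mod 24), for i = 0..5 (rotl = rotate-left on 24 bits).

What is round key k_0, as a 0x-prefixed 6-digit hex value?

0xEE44A9

K = 0x54F722
k_0 = rotl(K, (1*0+9) mod 24) = rotl(K, 9) = 0xEE44A9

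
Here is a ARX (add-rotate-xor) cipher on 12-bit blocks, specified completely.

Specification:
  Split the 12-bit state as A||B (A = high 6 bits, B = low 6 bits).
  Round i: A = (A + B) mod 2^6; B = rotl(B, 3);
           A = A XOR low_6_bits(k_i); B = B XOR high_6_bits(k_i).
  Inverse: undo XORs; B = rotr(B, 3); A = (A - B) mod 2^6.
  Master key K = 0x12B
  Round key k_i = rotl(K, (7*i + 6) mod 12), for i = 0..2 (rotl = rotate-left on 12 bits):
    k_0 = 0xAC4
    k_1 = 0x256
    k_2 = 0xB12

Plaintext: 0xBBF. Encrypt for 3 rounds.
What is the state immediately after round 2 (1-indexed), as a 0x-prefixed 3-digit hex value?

0xAEB

s_0 = plaintext = 0xBBF
s_1 = Round(s_0, k_0) = 0xA54
s_2 = Round(s_1, k_1) = 0xAEB
s_3 = Round(s_2, k_2) = 0x131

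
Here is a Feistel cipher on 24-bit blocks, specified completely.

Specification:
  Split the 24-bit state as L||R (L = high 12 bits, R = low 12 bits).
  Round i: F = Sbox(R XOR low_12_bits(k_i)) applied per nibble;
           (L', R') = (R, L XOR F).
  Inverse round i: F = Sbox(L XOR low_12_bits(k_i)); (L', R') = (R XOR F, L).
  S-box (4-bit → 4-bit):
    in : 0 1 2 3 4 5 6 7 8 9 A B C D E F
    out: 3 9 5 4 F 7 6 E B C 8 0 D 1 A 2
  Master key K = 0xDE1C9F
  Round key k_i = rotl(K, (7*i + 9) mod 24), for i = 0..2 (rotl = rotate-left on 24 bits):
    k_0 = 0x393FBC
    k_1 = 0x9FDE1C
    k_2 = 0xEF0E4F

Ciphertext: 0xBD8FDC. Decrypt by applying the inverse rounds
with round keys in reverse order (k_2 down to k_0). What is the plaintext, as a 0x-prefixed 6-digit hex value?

0xD68DE2

s_0 = ciphertext = 0xBD8FDC
s_1 = InvRound(s_0, k_2) = 0x812BD8
s_2 = InvRound(s_1, k_1) = 0xDE2812
s_3 = InvRound(s_2, k_0) = 0xD68DE2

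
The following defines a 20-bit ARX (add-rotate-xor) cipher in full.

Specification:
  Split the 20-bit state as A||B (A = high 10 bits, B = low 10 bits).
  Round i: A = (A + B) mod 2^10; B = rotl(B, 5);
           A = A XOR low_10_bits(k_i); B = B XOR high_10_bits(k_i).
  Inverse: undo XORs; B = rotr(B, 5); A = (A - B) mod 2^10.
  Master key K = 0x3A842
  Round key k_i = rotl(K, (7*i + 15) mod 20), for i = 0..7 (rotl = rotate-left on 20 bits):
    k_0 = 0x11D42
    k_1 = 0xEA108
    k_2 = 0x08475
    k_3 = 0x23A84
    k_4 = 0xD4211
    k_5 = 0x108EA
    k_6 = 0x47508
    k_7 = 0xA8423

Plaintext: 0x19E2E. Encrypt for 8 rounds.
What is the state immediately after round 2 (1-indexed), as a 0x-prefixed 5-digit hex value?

0x19564

s_0 = plaintext = 0x19E2E
s_1 = Round(s_0, k_0) = 0xF5D96
s_2 = Round(s_1, k_1) = 0x19564
s_3 = Round(s_2, k_2) = 0x6F0AA
s_4 = Round(s_3, k_3) = 0x389CB
s_5 = Round(s_4, k_4) = 0x2F23E
s_6 = Round(s_5, k_5) = 0x84393
s_7 = Round(s_6, k_6) = 0x2AF61
s_8 = Round(s_7, k_7) = 0x0BE9A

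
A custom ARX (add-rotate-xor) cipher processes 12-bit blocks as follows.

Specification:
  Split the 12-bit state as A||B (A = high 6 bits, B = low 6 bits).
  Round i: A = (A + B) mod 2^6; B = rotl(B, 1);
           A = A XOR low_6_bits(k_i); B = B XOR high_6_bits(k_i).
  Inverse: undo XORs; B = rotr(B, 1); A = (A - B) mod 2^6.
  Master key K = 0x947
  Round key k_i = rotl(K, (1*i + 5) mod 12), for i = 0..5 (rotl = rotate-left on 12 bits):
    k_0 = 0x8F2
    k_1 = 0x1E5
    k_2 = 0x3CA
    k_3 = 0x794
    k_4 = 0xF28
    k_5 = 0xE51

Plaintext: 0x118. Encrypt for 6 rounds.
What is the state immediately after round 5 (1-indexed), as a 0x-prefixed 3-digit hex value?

s_0 = plaintext = 0x118
s_1 = Round(s_0, k_0) = 0xB93
s_2 = Round(s_1, k_1) = 0x921
s_3 = Round(s_2, k_2) = 0x3CC
s_4 = Round(s_3, k_3) = 0x3C6
s_5 = Round(s_4, k_4) = 0xF70
s_6 = Round(s_5, k_5) = 0xF18

0xF70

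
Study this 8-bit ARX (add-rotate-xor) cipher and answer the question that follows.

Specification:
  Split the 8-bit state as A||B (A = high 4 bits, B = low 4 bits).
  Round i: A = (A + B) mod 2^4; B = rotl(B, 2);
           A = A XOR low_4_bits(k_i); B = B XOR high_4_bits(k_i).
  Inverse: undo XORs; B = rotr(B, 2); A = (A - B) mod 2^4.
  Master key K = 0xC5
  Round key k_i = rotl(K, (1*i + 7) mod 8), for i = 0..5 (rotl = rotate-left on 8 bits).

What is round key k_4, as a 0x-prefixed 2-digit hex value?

0x2E

K = 0xC5
k_0 = rotl(K, (1*0+7) mod 8) = rotl(K, 7) = 0xE2
k_1 = rotl(K, (1*1+7) mod 8) = rotl(K, 0) = 0xC5
k_2 = rotl(K, (1*2+7) mod 8) = rotl(K, 1) = 0x8B
k_3 = rotl(K, (1*3+7) mod 8) = rotl(K, 2) = 0x17
k_4 = rotl(K, (1*4+7) mod 8) = rotl(K, 3) = 0x2E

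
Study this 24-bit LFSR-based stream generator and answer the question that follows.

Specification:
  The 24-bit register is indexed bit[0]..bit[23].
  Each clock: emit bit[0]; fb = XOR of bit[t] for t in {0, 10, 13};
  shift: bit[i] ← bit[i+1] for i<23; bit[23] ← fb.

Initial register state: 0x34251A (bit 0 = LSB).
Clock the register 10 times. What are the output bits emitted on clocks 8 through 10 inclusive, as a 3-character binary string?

010

reg_0 = 0x34251A
clock 1: out=0, reg = 0x1A128D
clock 2: out=1, reg = 0x8D0946
clock 3: out=0, reg = 0x4684A3
clock 4: out=1, reg = 0x234251
clock 5: out=1, reg = 0x91A128
clock 6: out=0, reg = 0xC8D094
clock 7: out=0, reg = 0x64684A
clock 8: out=0, reg = 0xB23425
clock 9: out=1, reg = 0xD91A12
clock 10: out=0, reg = 0x6C8D09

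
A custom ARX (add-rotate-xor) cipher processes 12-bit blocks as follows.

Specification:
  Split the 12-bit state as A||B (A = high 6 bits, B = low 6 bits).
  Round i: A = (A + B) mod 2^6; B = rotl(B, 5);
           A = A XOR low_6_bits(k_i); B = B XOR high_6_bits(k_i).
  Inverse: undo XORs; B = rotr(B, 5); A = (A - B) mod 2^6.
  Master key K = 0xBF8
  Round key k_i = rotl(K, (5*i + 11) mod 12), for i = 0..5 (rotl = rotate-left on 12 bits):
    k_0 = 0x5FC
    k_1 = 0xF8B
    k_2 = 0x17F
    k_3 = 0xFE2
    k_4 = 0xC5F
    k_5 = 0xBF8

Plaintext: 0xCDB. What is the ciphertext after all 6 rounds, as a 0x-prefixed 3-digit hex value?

s_0 = plaintext = 0xCDB
s_1 = Round(s_0, k_0) = 0xCBA
s_2 = Round(s_1, k_1) = 0x9E3
s_3 = Round(s_2, k_2) = 0xD74
s_4 = Round(s_3, k_3) = 0x2E5
s_5 = Round(s_4, k_4) = 0xBC3
s_6 = Round(s_5, k_5) = 0x28E

0x28E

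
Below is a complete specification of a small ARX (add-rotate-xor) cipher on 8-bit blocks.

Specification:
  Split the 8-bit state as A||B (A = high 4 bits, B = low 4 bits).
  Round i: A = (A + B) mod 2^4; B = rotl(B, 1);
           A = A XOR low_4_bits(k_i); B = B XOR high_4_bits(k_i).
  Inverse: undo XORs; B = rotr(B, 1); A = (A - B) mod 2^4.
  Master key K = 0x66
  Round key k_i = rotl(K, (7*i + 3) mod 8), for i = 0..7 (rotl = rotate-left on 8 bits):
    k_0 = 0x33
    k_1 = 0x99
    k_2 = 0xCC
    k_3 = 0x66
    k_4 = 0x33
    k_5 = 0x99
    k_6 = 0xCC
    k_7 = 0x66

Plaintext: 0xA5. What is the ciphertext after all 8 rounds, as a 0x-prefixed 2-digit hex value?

0x45

s_0 = plaintext = 0xA5
s_1 = Round(s_0, k_0) = 0xC9
s_2 = Round(s_1, k_1) = 0xCA
s_3 = Round(s_2, k_2) = 0xA9
s_4 = Round(s_3, k_3) = 0x55
s_5 = Round(s_4, k_4) = 0x99
s_6 = Round(s_5, k_5) = 0xBA
s_7 = Round(s_6, k_6) = 0x99
s_8 = Round(s_7, k_7) = 0x45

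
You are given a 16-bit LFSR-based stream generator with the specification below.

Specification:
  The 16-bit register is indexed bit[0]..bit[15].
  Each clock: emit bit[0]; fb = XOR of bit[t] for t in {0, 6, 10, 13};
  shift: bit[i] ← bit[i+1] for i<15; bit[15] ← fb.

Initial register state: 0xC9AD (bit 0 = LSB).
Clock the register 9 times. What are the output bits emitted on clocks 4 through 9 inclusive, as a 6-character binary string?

101011

reg_0 = 0xC9AD
clock 1: out=1, reg = 0xE4D6
clock 2: out=0, reg = 0xF26B
clock 3: out=1, reg = 0xF935
clock 4: out=1, reg = 0x7C9A
clock 5: out=0, reg = 0x3E4D
clock 6: out=1, reg = 0x1F26
clock 7: out=0, reg = 0x8F93
clock 8: out=1, reg = 0x47C9
clock 9: out=1, reg = 0xA3E4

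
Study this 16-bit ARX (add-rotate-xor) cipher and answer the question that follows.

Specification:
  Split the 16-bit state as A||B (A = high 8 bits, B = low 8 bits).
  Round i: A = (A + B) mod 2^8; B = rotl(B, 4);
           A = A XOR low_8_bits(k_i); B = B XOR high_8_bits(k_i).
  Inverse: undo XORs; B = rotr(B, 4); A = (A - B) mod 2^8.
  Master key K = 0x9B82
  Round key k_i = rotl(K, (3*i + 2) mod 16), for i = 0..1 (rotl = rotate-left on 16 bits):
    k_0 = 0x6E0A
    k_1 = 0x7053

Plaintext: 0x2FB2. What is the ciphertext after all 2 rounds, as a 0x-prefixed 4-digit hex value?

s_0 = plaintext = 0x2FB2
s_1 = Round(s_0, k_0) = 0xEB45
s_2 = Round(s_1, k_1) = 0x6324

0x6324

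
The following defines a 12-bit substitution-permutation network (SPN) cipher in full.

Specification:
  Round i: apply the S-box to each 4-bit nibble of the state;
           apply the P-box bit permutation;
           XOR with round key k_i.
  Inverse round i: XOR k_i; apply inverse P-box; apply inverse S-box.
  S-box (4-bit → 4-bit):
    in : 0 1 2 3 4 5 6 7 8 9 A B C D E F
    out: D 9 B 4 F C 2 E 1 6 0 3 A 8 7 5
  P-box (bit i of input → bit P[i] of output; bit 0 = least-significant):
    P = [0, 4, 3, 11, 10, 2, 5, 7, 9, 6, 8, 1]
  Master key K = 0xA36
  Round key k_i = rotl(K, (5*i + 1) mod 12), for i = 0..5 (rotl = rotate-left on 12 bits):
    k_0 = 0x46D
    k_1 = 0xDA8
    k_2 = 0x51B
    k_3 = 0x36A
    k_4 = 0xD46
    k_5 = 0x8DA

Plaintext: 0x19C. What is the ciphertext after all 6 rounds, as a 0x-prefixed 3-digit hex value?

s_0 = plaintext = 0x19C
s_1 = Round(s_0, k_0) = 0xE5B
s_2 = Round(s_1, k_1) = 0xE59
s_3 = Round(s_2, k_2) = 0x6E3
s_4 = Round(s_3, k_3) = 0x706
s_5 = Round(s_4, k_4) = 0x8B4
s_6 = Round(s_5, k_5) = 0x6C7

0x6C7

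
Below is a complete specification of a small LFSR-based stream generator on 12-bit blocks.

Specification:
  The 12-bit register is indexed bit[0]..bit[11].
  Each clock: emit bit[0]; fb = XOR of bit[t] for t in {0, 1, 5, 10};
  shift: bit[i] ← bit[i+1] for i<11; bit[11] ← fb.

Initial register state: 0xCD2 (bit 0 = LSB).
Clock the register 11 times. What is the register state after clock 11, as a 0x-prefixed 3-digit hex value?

reg_0 = 0xCD2
clock 1: out=0, reg = 0x669
clock 2: out=1, reg = 0xB34
clock 3: out=0, reg = 0xD9A
clock 4: out=0, reg = 0x6CD
clock 5: out=1, reg = 0x366
clock 6: out=0, reg = 0x1B3
clock 7: out=1, reg = 0x8D9
clock 8: out=1, reg = 0xC6C
clock 9: out=0, reg = 0x636
clock 10: out=0, reg = 0xB1B
clock 11: out=1, reg = 0x58D

0x58D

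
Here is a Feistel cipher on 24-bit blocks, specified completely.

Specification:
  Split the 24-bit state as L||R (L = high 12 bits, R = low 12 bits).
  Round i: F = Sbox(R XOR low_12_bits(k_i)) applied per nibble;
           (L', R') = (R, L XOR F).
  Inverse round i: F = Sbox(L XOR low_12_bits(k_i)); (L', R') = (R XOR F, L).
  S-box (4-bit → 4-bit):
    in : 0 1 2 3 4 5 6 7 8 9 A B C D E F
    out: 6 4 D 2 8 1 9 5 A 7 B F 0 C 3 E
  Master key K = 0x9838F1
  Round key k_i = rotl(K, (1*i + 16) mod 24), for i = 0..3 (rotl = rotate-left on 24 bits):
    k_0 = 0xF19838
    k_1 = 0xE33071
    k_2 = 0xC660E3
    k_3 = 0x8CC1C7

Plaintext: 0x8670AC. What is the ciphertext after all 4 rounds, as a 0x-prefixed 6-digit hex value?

s_0 = plaintext = 0x8670AC
s_1 = Round(s_0, k_0) = 0x0AC21F
s_2 = Round(s_1, k_1) = 0x21FD3F
s_3 = Round(s_2, k_2) = 0xD3FEDF
s_4 = Round(s_3, k_3) = 0xEDF375

0xEDF375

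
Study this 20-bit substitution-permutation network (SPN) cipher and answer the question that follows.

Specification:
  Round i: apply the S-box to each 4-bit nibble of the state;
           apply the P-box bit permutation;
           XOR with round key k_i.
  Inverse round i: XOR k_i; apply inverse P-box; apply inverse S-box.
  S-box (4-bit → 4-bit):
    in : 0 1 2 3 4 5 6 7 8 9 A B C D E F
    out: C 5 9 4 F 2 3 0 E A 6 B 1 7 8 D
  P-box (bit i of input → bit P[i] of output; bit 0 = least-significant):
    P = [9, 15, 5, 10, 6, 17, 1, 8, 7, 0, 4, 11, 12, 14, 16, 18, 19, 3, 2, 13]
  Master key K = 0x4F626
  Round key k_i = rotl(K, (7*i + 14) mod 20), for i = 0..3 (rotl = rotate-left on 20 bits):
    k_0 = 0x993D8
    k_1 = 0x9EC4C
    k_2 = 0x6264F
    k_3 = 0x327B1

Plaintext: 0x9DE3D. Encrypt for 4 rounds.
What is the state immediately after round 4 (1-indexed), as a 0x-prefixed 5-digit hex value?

0xED7B1

s_0 = plaintext = 0x9DE3D
s_1 = Round(s_0, k_0) = 0x869F2
s_2 = Round(s_1, k_1) = 0x99303
s_3 = Round(s_2, k_2) = 0x24775
s_4 = Round(s_3, k_3) = 0xED7B1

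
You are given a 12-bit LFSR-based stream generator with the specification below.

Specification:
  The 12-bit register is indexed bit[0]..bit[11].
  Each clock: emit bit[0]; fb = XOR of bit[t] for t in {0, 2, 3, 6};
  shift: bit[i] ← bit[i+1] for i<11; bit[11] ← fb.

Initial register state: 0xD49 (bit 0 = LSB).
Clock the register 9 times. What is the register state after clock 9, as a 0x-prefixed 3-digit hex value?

0x23E

reg_0 = 0xD49
clock 1: out=1, reg = 0xEA4
clock 2: out=0, reg = 0xF52
clock 3: out=0, reg = 0xFA9
clock 4: out=1, reg = 0x7D4
clock 5: out=0, reg = 0x3EA
clock 6: out=0, reg = 0x1F5
clock 7: out=1, reg = 0x8FA
clock 8: out=0, reg = 0x47D
clock 9: out=1, reg = 0x23E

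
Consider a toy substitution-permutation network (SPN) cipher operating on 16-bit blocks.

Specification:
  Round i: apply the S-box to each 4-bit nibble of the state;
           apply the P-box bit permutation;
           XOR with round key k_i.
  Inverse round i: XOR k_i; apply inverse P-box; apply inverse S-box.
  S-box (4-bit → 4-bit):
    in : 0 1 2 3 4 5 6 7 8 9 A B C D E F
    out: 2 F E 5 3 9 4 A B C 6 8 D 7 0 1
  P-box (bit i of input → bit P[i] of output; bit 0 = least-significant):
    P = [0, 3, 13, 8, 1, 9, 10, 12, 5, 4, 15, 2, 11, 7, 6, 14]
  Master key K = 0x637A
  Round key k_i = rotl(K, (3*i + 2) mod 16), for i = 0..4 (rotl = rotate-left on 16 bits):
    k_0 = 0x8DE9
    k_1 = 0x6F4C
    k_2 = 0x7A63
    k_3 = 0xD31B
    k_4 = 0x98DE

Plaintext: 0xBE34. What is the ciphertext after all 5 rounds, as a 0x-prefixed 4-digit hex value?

s_0 = plaintext = 0xBE34
s_1 = Round(s_0, k_0) = 0xC9E2
s_2 = Round(s_1, k_1) = 0x8600
s_3 = Round(s_2, k_2) = 0xB0EB
s_4 = Round(s_3, k_3) = 0x920B
s_5 = Round(s_4, k_4) = 0x5B8A

0x5B8A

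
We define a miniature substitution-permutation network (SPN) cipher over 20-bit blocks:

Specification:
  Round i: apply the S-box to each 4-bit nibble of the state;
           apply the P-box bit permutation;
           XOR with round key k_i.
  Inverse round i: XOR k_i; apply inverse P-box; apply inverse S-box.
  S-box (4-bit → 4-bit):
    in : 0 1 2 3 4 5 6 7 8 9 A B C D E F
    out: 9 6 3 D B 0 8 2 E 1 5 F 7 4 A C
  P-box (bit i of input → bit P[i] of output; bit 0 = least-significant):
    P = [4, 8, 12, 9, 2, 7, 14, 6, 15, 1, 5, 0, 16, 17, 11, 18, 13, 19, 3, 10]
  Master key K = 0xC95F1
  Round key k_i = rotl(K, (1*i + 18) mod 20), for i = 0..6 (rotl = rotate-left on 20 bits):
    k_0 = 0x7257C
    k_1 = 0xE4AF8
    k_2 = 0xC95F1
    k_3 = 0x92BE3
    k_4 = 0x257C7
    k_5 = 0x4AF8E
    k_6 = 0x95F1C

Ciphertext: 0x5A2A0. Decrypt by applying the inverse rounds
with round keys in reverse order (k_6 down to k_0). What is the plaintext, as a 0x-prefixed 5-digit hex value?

0x6C372

s_0 = ciphertext = 0x5A2A0
s_1 = InvRound(s_0, k_6) = 0xBFACC
s_2 = InvRound(s_1, k_5) = 0xE47F1
s_3 = InvRound(s_2, k_4) = 0x7619A
s_4 = InvRound(s_3, k_3) = 0x18FF0
s_5 = InvRound(s_4, k_2) = 0x7365F
s_6 = InvRound(s_5, k_1) = 0x4A8CD
s_7 = InvRound(s_6, k_0) = 0x6C372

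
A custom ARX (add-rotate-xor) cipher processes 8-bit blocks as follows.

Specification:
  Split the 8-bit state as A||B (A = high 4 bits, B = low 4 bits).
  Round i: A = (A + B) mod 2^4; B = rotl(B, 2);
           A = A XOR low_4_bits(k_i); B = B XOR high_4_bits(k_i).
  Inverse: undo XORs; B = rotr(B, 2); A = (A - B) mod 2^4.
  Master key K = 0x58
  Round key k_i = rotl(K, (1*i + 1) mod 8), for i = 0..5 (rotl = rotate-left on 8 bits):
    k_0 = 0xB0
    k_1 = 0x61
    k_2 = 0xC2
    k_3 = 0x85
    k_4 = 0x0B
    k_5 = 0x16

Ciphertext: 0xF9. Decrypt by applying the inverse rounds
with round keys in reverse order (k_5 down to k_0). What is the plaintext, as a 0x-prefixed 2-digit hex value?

s_0 = ciphertext = 0xF9
s_1 = InvRound(s_0, k_5) = 0x72
s_2 = InvRound(s_1, k_4) = 0x48
s_3 = InvRound(s_2, k_3) = 0x10
s_4 = InvRound(s_3, k_2) = 0x03
s_5 = InvRound(s_4, k_1) = 0xC5
s_6 = InvRound(s_5, k_0) = 0x1B

0x1B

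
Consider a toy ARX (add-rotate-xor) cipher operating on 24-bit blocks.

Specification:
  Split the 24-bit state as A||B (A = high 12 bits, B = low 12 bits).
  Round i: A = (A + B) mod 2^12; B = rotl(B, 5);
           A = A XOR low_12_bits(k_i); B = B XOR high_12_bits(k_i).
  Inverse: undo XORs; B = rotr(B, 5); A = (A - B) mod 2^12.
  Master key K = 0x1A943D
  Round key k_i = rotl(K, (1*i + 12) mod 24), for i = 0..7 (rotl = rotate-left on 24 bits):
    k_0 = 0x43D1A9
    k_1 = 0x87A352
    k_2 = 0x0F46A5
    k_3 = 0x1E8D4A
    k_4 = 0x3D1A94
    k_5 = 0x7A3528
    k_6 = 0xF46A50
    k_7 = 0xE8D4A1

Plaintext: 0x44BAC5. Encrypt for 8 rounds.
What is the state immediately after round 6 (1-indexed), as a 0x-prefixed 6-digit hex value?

0x3EB9C8

s_0 = plaintext = 0x44BAC5
s_1 = Round(s_0, k_0) = 0xEB9C88
s_2 = Round(s_1, k_1) = 0x813963
s_3 = Round(s_2, k_2) = 0x7D3C86
s_4 = Round(s_3, k_3) = 0x913131
s_5 = Round(s_4, k_4) = 0x0D05F3
s_6 = Round(s_5, k_5) = 0x3EB9C8
s_7 = Round(s_6, k_6) = 0x7E3655
s_8 = Round(s_7, k_7) = 0xA99421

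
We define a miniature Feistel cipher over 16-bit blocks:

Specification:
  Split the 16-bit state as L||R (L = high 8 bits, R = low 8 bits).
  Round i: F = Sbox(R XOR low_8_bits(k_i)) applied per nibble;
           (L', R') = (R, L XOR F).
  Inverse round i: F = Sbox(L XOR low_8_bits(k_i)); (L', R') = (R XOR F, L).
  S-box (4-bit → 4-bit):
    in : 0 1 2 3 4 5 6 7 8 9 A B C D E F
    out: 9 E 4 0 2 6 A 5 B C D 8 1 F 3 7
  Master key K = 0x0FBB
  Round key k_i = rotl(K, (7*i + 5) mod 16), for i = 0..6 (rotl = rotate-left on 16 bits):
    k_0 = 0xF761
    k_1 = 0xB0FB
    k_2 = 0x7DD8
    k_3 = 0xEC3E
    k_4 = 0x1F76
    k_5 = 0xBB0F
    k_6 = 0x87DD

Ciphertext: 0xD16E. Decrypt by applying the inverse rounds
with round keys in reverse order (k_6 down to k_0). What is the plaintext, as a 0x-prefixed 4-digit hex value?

s_0 = ciphertext = 0xD16E
s_1 = InvRound(s_0, k_6) = 0xFFD1
s_2 = InvRound(s_1, k_5) = 0xA8FF
s_3 = InvRound(s_2, k_4) = 0x0CA8
s_4 = InvRound(s_3, k_3) = 0xAC0C
s_5 = InvRound(s_4, k_2) = 0x5EAC
s_6 = InvRound(s_5, k_1) = 0x7A5E
s_7 = InvRound(s_6, k_0) = 0xB67A

0xB67A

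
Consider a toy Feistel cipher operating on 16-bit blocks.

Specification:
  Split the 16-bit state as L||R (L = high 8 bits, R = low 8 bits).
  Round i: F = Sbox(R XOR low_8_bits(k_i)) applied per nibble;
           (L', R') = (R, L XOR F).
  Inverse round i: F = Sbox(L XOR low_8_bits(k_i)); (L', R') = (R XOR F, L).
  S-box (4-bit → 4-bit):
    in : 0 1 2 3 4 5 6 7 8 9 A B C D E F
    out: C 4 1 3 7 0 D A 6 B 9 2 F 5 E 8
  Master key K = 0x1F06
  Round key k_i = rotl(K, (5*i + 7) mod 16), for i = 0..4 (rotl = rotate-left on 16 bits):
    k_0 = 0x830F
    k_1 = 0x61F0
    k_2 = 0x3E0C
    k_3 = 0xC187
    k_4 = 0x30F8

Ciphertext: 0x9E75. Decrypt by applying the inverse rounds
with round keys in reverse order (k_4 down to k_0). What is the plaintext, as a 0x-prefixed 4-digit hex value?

0xE4B2

s_0 = ciphertext = 0x9E75
s_1 = InvRound(s_0, k_4) = 0xA89E
s_2 = InvRound(s_1, k_3) = 0x86A8
s_3 = InvRound(s_2, k_2) = 0xC186
s_4 = InvRound(s_3, k_1) = 0xB2C1
s_5 = InvRound(s_4, k_0) = 0xE4B2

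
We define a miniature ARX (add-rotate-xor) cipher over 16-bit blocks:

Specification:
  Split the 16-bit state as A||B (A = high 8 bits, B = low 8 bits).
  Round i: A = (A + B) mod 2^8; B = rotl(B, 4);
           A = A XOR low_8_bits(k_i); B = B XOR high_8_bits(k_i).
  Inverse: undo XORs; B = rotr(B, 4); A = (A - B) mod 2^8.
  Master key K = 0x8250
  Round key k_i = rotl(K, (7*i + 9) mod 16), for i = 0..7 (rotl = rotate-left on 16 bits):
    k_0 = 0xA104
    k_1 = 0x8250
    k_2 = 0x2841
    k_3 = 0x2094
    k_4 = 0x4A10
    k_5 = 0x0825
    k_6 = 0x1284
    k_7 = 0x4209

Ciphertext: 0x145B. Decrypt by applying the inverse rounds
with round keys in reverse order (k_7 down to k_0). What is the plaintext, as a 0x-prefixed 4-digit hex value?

s_0 = ciphertext = 0x145B
s_1 = InvRound(s_0, k_7) = 0x8C91
s_2 = InvRound(s_1, k_6) = 0xD038
s_3 = InvRound(s_2, k_5) = 0xF203
s_4 = InvRound(s_3, k_4) = 0x4E94
s_5 = InvRound(s_4, k_3) = 0x8F4B
s_6 = InvRound(s_5, k_2) = 0x9836
s_7 = InvRound(s_6, k_1) = 0x7D4B
s_8 = InvRound(s_7, k_0) = 0xCBAE

0xCBAE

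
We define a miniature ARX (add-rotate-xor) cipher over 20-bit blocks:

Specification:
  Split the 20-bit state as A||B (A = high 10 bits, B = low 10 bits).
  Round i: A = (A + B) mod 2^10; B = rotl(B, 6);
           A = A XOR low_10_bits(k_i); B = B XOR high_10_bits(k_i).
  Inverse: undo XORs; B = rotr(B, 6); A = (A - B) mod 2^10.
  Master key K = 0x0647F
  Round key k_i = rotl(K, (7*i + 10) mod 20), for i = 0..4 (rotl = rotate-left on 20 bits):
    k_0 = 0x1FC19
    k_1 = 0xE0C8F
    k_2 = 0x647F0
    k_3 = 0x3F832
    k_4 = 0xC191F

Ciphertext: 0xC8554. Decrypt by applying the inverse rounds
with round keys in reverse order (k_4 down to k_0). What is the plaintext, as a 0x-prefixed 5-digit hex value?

0xF2789

s_0 = ciphertext = 0xC8554
s_1 = InvRound(s_0, k_4) = 0x45529
s_2 = InvRound(s_1, k_3) = 0xEC177
s_3 = InvRound(s_2, k_2) = 0x77663
s_4 = InvRound(s_3, k_1) = 0xD2E07
s_5 = InvRound(s_4, k_0) = 0xF2789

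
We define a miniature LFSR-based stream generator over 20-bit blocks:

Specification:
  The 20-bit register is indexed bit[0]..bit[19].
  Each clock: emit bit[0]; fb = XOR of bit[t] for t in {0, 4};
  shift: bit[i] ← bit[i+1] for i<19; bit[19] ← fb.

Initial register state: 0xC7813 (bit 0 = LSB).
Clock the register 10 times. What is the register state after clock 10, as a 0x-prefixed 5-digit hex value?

reg_0 = 0xC7813
clock 1: out=1, reg = 0x63C09
clock 2: out=1, reg = 0xB1E04
clock 3: out=0, reg = 0x58F02
clock 4: out=0, reg = 0x2C781
clock 5: out=1, reg = 0x963C0
clock 6: out=0, reg = 0x4B1E0
clock 7: out=0, reg = 0x258F0
clock 8: out=0, reg = 0x92C78
clock 9: out=0, reg = 0xC963C
clock 10: out=0, reg = 0xE4B1E

0xE4B1E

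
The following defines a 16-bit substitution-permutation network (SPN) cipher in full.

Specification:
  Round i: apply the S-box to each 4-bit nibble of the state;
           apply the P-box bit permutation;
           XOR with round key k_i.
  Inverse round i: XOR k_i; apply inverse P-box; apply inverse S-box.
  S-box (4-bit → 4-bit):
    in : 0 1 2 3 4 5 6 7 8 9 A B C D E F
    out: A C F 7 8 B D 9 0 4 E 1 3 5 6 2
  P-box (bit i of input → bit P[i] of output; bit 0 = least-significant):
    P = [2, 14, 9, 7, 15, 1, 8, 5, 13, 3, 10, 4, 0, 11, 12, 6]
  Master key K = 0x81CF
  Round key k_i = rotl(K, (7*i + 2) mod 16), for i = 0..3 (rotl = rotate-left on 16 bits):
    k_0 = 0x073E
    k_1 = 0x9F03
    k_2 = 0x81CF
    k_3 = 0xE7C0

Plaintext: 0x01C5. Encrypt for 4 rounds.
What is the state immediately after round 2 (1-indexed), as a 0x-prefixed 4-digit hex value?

s_0 = plaintext = 0x01C5
s_1 = Round(s_0, k_0) = 0xCBE8
s_2 = Round(s_1, k_1) = 0xB600
s_3 = Round(s_2, k_2) = 0xE57C
s_4 = Round(s_3, k_3) = 0x1FFC

0xB600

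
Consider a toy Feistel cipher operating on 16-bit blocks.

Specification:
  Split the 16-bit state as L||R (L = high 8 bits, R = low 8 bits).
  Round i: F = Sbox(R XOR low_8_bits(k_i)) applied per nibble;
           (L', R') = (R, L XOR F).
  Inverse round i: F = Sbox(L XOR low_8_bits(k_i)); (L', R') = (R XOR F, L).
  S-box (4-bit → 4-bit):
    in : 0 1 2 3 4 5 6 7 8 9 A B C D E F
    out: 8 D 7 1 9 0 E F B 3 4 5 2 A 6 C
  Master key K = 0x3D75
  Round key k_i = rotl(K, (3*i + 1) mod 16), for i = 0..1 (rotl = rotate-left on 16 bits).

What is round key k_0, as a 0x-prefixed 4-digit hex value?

0x7AEA

K = 0x3D75
k_0 = rotl(K, (3*0+1) mod 16) = rotl(K, 1) = 0x7AEA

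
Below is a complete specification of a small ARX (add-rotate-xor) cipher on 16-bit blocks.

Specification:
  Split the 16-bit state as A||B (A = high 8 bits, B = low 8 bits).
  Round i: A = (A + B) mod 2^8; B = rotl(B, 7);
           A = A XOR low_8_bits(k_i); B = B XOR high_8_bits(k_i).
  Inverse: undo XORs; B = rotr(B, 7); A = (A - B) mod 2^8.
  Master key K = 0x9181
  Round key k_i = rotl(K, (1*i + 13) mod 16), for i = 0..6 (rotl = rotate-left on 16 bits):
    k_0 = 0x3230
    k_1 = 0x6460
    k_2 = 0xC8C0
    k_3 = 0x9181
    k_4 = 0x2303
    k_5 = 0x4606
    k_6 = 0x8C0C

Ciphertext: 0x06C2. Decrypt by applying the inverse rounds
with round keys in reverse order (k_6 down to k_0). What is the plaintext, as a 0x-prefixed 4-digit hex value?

0xD078

s_0 = ciphertext = 0x06C2
s_1 = InvRound(s_0, k_6) = 0x6E9C
s_2 = InvRound(s_1, k_5) = 0xB3B5
s_3 = InvRound(s_2, k_4) = 0x832D
s_4 = InvRound(s_3, k_3) = 0x8979
s_5 = InvRound(s_4, k_2) = 0xE663
s_6 = InvRound(s_5, k_1) = 0x780E
s_7 = InvRound(s_6, k_0) = 0xD078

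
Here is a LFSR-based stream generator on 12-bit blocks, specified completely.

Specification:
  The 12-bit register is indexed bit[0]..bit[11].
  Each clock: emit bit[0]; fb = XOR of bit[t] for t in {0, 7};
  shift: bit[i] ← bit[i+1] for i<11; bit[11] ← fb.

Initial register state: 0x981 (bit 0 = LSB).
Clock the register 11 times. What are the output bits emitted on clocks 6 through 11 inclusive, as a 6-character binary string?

001100

reg_0 = 0x981
clock 1: out=1, reg = 0x4C0
clock 2: out=0, reg = 0xA60
clock 3: out=0, reg = 0x530
clock 4: out=0, reg = 0x298
clock 5: out=0, reg = 0x94C
clock 6: out=0, reg = 0x4A6
clock 7: out=0, reg = 0xA53
clock 8: out=1, reg = 0xD29
clock 9: out=1, reg = 0xE94
clock 10: out=0, reg = 0xF4A
clock 11: out=0, reg = 0x7A5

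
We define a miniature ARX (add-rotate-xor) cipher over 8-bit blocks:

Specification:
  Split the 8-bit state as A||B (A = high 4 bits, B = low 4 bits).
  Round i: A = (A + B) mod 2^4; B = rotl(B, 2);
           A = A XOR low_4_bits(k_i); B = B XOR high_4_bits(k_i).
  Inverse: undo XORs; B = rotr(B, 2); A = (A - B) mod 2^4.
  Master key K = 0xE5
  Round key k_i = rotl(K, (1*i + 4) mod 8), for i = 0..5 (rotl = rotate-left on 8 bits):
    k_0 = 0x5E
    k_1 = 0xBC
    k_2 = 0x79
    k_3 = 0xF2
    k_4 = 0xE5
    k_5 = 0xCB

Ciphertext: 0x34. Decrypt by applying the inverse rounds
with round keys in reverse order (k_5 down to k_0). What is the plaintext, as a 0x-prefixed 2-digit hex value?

s_0 = ciphertext = 0x34
s_1 = InvRound(s_0, k_5) = 0x62
s_2 = InvRound(s_1, k_4) = 0x03
s_3 = InvRound(s_2, k_3) = 0xF3
s_4 = InvRound(s_3, k_2) = 0x51
s_5 = InvRound(s_4, k_1) = 0xFA
s_6 = InvRound(s_5, k_0) = 0x2F

0x2F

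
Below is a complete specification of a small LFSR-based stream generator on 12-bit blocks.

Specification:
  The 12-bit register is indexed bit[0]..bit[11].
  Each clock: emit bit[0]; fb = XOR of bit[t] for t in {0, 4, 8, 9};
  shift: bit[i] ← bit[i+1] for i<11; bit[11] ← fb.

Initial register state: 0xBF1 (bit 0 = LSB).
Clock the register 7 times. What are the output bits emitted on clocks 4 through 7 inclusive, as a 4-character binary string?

reg_0 = 0xBF1
clock 1: out=1, reg = 0x5F8
clock 2: out=0, reg = 0x2FC
clock 3: out=0, reg = 0x17E
clock 4: out=0, reg = 0x0BF
clock 5: out=1, reg = 0x05F
clock 6: out=1, reg = 0x02F
clock 7: out=1, reg = 0x817

0111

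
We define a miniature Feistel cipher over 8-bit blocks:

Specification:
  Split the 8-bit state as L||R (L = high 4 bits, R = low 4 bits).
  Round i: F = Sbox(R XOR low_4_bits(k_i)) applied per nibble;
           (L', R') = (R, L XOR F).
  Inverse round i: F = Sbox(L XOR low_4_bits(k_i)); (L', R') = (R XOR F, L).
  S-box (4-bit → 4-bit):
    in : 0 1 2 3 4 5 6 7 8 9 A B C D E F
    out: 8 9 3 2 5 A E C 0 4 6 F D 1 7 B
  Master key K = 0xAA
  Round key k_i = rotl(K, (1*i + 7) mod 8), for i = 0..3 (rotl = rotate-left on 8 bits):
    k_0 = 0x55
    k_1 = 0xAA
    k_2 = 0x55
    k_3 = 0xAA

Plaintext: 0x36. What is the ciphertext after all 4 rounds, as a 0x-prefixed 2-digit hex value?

s_0 = plaintext = 0x36
s_1 = Round(s_0, k_0) = 0x61
s_2 = Round(s_1, k_1) = 0x19
s_3 = Round(s_2, k_2) = 0x9C
s_4 = Round(s_3, k_3) = 0xC7

0xC7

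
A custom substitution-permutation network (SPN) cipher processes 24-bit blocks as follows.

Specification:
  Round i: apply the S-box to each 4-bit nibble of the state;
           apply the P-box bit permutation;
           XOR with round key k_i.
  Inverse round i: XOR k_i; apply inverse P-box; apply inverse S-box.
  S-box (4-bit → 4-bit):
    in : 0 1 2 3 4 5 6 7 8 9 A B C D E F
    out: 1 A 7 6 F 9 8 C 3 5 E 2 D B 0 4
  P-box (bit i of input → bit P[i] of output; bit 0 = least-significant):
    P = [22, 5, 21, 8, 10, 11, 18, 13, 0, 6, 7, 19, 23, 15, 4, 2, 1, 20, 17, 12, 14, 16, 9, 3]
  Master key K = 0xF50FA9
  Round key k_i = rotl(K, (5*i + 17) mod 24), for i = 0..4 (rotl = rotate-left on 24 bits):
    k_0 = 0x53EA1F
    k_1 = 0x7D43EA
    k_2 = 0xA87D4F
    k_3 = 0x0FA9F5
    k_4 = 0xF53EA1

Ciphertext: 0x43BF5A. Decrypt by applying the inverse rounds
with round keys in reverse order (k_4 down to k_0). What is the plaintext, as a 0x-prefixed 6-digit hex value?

0xC7A889

s_0 = ciphertext = 0x43BF5A
s_1 = InvRound(s_0, k_4) = 0x6222FA
s_2 = InvRound(s_1, k_3) = 0xA0153C
s_3 = InvRound(s_2, k_2) = 0x00FD1B
s_4 = InvRound(s_3, k_1) = 0x313442
s_5 = InvRound(s_4, k_0) = 0xC7A889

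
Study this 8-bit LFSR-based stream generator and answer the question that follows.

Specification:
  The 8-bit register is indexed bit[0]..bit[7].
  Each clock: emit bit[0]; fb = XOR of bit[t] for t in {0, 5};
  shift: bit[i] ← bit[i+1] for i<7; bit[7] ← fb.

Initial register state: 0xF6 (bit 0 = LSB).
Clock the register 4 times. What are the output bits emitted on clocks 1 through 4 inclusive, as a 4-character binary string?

reg_0 = 0xF6
clock 1: out=0, reg = 0xFB
clock 2: out=1, reg = 0x7D
clock 3: out=1, reg = 0x3E
clock 4: out=0, reg = 0x9F

0110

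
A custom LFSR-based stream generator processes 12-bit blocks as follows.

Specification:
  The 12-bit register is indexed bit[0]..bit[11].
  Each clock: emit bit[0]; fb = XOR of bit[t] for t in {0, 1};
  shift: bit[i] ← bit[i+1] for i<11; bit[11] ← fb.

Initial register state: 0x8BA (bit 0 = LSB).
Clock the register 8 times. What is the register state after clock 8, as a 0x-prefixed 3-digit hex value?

0xE78

reg_0 = 0x8BA
clock 1: out=0, reg = 0xC5D
clock 2: out=1, reg = 0xE2E
clock 3: out=0, reg = 0xF17
clock 4: out=1, reg = 0x78B
clock 5: out=1, reg = 0x3C5
clock 6: out=1, reg = 0x9E2
clock 7: out=0, reg = 0xCF1
clock 8: out=1, reg = 0xE78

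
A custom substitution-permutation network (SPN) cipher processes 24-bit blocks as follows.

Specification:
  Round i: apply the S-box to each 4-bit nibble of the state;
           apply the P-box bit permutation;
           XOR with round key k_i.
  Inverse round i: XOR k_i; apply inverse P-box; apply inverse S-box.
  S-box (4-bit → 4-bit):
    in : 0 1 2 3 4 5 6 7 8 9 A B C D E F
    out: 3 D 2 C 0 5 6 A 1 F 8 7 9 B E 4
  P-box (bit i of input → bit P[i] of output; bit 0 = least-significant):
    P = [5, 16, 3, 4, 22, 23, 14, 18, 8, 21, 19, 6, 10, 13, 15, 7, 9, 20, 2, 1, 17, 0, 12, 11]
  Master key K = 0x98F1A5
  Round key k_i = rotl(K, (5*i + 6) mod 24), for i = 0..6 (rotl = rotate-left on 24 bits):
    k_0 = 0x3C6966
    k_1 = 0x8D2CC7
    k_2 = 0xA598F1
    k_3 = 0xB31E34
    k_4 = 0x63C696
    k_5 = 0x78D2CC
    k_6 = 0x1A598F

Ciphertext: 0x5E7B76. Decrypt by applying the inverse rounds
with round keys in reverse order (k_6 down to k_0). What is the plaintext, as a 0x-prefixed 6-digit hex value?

0xC1FDA0

s_0 = ciphertext = 0x5E7B76
s_1 = InvRound(s_0, k_6) = 0x287AC1
s_2 = InvRound(s_1, k_5) = 0x76648F
s_3 = InvRound(s_2, k_4) = 0x2064AE
s_4 = InvRound(s_3, k_3) = 0x1D746E
s_5 = InvRound(s_4, k_2) = 0x7E9663
s_6 = InvRound(s_5, k_1) = 0x1BE200
s_7 = InvRound(s_6, k_0) = 0xC1FDA0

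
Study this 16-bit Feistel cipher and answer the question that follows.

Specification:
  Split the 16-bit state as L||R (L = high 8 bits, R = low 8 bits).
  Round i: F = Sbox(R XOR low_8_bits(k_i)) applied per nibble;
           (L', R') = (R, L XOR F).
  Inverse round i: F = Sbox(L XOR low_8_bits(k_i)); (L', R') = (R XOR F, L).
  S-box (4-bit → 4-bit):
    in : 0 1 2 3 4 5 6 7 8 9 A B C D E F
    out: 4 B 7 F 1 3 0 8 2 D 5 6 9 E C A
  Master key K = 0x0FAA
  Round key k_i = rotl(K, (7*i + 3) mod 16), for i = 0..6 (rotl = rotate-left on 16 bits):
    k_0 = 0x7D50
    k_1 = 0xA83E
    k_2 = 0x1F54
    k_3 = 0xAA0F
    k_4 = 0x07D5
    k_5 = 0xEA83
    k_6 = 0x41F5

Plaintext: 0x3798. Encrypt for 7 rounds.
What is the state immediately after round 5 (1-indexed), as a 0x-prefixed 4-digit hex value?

0xF46B

s_0 = plaintext = 0x3798
s_1 = Round(s_0, k_0) = 0x98A5
s_2 = Round(s_1, k_1) = 0xA54E
s_3 = Round(s_2, k_2) = 0x4E10
s_4 = Round(s_3, k_3) = 0x10F4
s_5 = Round(s_4, k_4) = 0xF46B
s_6 = Round(s_5, k_5) = 0x6B36
s_7 = Round(s_6, k_6) = 0x36F4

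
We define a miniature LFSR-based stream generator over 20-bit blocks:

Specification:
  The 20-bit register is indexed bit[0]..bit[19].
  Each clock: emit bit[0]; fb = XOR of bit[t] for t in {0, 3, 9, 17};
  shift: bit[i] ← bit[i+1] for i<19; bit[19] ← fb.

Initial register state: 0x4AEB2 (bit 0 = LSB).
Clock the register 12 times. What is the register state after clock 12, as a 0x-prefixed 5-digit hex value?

0x6F94A

reg_0 = 0x4AEB2
clock 1: out=0, reg = 0xA5759
clock 2: out=1, reg = 0x52BAC
clock 3: out=0, reg = 0x295D6
clock 4: out=0, reg = 0x94AEB
clock 5: out=1, reg = 0xCA575
clock 6: out=1, reg = 0xE52BA
clock 7: out=0, reg = 0xF295D
clock 8: out=1, reg = 0xF94AE
clock 9: out=0, reg = 0x7CA57
clock 10: out=1, reg = 0xBE52B
clock 11: out=1, reg = 0xDF295
clock 12: out=1, reg = 0x6F94A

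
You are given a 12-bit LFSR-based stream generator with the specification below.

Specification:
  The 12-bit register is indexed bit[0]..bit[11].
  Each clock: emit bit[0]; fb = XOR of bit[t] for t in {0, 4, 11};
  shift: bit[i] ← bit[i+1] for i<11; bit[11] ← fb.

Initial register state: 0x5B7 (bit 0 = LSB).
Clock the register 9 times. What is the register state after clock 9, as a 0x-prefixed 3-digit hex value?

reg_0 = 0x5B7
clock 1: out=1, reg = 0x2DB
clock 2: out=1, reg = 0x16D
clock 3: out=1, reg = 0x8B6
clock 4: out=0, reg = 0x45B
clock 5: out=1, reg = 0x22D
clock 6: out=1, reg = 0x916
clock 7: out=0, reg = 0x48B
clock 8: out=1, reg = 0xA45
clock 9: out=1, reg = 0x522

0x522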